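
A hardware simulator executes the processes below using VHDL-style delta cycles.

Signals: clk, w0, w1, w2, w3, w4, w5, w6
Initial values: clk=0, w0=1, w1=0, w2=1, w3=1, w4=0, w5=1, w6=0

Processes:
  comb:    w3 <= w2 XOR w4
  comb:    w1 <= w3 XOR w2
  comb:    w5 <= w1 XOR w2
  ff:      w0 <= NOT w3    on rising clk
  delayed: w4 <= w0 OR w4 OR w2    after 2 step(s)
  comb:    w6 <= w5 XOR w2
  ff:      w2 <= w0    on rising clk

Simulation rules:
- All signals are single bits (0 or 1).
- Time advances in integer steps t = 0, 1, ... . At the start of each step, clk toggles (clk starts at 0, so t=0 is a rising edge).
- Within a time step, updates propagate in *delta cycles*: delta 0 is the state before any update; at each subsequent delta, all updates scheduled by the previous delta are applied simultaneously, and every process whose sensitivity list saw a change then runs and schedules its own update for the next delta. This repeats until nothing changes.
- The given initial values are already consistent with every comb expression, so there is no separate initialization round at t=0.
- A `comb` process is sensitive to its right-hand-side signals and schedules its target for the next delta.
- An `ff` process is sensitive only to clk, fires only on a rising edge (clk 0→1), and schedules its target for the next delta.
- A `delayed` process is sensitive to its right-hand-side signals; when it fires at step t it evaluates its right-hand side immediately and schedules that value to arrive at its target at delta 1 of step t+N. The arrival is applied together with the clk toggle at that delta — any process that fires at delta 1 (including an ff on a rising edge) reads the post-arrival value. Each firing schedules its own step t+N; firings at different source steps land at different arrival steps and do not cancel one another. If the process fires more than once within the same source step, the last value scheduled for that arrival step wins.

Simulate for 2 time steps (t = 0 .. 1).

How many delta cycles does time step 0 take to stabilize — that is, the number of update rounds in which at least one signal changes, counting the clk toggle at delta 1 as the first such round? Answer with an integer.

t=0 Δ0: w4=0 w5=1 w6=0 clk=0 w3=1 w1=0 w0=1 w2=1
  Δ1: clk:0→1
  Δ2: w0:1→0
  (2Δ to stable)
t=1 Δ0: w4=0 w5=1 w6=0 clk=1 w3=1 w1=0 w0=0 w2=1
  Δ1: clk:1→0
  (1Δ to stable)

2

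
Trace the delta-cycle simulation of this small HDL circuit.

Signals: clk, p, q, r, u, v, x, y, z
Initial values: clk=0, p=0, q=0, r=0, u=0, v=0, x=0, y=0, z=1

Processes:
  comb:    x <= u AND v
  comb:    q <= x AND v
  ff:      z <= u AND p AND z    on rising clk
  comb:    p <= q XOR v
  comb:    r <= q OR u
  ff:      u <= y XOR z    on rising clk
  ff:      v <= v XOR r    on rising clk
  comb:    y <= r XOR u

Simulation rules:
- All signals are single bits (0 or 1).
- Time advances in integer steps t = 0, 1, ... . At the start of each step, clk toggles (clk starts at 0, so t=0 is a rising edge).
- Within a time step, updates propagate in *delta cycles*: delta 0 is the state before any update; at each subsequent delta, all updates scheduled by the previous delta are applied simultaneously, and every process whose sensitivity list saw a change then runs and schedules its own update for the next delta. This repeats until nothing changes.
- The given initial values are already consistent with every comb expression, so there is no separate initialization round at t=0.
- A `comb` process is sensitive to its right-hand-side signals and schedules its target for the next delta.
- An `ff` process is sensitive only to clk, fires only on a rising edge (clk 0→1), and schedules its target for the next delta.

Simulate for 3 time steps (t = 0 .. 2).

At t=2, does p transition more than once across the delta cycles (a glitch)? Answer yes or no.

t0.Δ0 v=0 y=0 x=0 r=0 q=0 clk=0 z=1 u=0 p=0
t0.Δ1 v=0 y=0 x=0 r=0 q=0 clk=1 z=1 u=0 p=0
t0.Δ2 v=0 y=0 x=0 r=0 q=0 clk=1 z=0 u=1 p=0
t0.Δ3 v=0 y=1 x=0 r=1 q=0 clk=1 z=0 u=1 p=0
t0.Δ4 v=0 y=0 x=0 r=1 q=0 clk=1 z=0 u=1 p=0
t1.Δ0 v=0 y=0 x=0 r=1 q=0 clk=1 z=0 u=1 p=0
t1.Δ1 v=0 y=0 x=0 r=1 q=0 clk=0 z=0 u=1 p=0
t2.Δ0 v=0 y=0 x=0 r=1 q=0 clk=0 z=0 u=1 p=0
t2.Δ1 v=0 y=0 x=0 r=1 q=0 clk=1 z=0 u=1 p=0
t2.Δ2 v=1 y=0 x=0 r=1 q=0 clk=1 z=0 u=0 p=0
t2.Δ3 v=1 y=1 x=0 r=0 q=0 clk=1 z=0 u=0 p=1
t2.Δ4 v=1 y=0 x=0 r=0 q=0 clk=1 z=0 u=0 p=1

no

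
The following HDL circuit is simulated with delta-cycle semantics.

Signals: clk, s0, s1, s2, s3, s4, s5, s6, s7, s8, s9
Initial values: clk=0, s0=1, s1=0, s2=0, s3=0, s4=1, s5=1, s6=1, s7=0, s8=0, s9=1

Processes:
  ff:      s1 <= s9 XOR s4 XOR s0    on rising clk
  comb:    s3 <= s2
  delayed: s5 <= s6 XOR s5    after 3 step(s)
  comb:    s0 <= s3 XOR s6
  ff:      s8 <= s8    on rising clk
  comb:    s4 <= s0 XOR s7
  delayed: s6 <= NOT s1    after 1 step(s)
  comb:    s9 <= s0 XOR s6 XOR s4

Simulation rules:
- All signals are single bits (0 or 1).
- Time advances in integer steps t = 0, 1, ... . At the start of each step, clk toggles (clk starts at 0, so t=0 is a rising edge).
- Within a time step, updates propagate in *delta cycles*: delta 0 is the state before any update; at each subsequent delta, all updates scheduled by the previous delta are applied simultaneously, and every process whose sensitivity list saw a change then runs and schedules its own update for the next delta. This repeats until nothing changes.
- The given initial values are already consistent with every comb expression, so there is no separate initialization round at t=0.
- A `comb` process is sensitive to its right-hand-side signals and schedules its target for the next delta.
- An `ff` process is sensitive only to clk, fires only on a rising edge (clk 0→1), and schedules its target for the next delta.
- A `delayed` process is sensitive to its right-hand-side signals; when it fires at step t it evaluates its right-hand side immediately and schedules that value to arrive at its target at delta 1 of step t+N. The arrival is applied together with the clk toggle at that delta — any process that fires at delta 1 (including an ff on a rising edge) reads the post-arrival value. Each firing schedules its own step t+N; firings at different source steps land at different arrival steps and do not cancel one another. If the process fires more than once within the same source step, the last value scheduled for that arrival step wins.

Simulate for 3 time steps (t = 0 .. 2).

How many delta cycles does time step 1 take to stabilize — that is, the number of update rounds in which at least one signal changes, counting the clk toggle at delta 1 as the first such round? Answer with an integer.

4

[bits: s0,s6,s5,s1,s3,clk,s2,s8,s7,s9,s4]
t=0: Δ0=11100000011 Δ1=11100100011 Δ2=11110100011 | 2Δ
t=1: Δ0=11110100011 Δ1=10110000011 Δ2=00110000001 Δ3=00110000010 Δ4=00110000000 | 4Δ
t=2: Δ0=00110000000 Δ1=00110100000 Δ2=00100100000 | 2Δ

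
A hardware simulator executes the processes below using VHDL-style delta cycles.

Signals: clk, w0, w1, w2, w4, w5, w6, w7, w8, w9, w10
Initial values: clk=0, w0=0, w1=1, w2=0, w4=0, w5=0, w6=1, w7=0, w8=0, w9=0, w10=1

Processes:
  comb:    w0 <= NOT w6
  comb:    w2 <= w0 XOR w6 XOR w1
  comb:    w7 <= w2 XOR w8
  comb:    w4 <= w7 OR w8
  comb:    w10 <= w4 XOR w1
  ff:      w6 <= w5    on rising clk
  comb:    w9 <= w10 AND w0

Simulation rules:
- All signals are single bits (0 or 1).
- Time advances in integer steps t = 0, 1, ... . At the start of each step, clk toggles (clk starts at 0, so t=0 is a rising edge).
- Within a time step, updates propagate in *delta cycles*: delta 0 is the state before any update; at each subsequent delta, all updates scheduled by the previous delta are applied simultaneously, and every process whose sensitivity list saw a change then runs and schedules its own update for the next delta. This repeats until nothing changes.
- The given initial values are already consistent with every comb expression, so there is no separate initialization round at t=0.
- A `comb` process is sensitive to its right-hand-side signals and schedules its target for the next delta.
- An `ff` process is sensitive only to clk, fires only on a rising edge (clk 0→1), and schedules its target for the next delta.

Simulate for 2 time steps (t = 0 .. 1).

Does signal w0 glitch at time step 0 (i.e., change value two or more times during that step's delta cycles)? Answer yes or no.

no

t=0 Δ0: w1=1 w4=0 w6=1 w9=0 w0=0 w7=0 w5=0 clk=0 w2=0 w8=0 w10=1
  Δ1: clk:0→1
  Δ2: w6:1→0
  Δ3: w0:0→1, w2:0→1
  Δ4: w9:0→1, w7:0→1, w2:1→0
  Δ5: w4:0→1, w7:1→0
  Δ6: w4:1→0, w10:1→0
  Δ7: w9:1→0, w10:0→1
  Δ8: w9:0→1
  (8Δ to stable)
t=1 Δ0: w1=1 w4=0 w6=0 w9=1 w0=1 w7=0 w5=0 clk=1 w2=0 w8=0 w10=1
  Δ1: clk:1→0
  (1Δ to stable)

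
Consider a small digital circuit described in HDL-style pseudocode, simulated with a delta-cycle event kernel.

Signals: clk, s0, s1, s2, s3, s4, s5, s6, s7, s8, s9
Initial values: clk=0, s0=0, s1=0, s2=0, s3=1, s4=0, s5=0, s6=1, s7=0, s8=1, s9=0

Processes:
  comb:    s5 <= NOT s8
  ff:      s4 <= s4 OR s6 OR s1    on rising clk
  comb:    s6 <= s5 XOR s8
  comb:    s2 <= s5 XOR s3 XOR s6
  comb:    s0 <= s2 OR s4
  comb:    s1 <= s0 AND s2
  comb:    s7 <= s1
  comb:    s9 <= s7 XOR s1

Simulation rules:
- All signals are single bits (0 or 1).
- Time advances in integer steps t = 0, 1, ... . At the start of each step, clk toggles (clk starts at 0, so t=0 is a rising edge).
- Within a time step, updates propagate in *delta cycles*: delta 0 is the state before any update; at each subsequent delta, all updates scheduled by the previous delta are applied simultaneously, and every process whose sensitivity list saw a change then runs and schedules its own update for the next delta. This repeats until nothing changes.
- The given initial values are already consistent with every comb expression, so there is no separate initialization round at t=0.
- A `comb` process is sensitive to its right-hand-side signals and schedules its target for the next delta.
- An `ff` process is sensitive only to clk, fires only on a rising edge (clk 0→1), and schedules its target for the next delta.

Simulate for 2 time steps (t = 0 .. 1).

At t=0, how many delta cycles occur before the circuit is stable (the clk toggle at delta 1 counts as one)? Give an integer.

[bits: clk,s2,s3,s1,s5,s4,s8,s9,s0,s6,s7]
t=0: Δ0=00100010010 Δ1=10100010010 Δ2=10100110010 Δ3=10100110110 | 3Δ
t=1: Δ0=10100110110 Δ1=00100110110 | 1Δ

3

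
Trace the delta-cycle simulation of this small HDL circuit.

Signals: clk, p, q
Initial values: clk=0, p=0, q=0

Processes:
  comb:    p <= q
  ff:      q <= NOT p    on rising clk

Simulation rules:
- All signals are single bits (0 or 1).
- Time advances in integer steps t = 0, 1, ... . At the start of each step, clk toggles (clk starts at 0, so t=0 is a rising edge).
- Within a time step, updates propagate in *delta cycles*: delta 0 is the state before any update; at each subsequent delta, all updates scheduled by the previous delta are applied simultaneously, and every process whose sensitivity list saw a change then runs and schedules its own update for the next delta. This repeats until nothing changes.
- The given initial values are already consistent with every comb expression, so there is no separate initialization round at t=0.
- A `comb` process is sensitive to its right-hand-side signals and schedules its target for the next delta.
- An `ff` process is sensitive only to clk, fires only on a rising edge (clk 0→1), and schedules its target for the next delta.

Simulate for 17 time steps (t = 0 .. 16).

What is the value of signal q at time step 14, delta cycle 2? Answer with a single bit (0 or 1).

t0.Δ0 q=0 clk=0 p=0
t0.Δ1 q=0 clk=1 p=0
t0.Δ2 q=1 clk=1 p=0
t0.Δ3 q=1 clk=1 p=1
t1.Δ0 q=1 clk=1 p=1
t1.Δ1 q=1 clk=0 p=1
t2.Δ0 q=1 clk=0 p=1
t2.Δ1 q=1 clk=1 p=1
t2.Δ2 q=0 clk=1 p=1
t2.Δ3 q=0 clk=1 p=0
t3.Δ0 q=0 clk=1 p=0
t3.Δ1 q=0 clk=0 p=0
t4.Δ0 q=0 clk=0 p=0
t4.Δ1 q=0 clk=1 p=0
t4.Δ2 q=1 clk=1 p=0
t4.Δ3 q=1 clk=1 p=1
t5.Δ0 q=1 clk=1 p=1
t5.Δ1 q=1 clk=0 p=1
t6.Δ0 q=1 clk=0 p=1
t6.Δ1 q=1 clk=1 p=1
t6.Δ2 q=0 clk=1 p=1
t6.Δ3 q=0 clk=1 p=0
t7.Δ0 q=0 clk=1 p=0
t7.Δ1 q=0 clk=0 p=0
t8.Δ0 q=0 clk=0 p=0
t8.Δ1 q=0 clk=1 p=0
t8.Δ2 q=1 clk=1 p=0
t8.Δ3 q=1 clk=1 p=1
t9.Δ0 q=1 clk=1 p=1
t9.Δ1 q=1 clk=0 p=1
t10.Δ0 q=1 clk=0 p=1
t10.Δ1 q=1 clk=1 p=1
t10.Δ2 q=0 clk=1 p=1
t10.Δ3 q=0 clk=1 p=0
t11.Δ0 q=0 clk=1 p=0
t11.Δ1 q=0 clk=0 p=0
t12.Δ0 q=0 clk=0 p=0
t12.Δ1 q=0 clk=1 p=0
t12.Δ2 q=1 clk=1 p=0
t12.Δ3 q=1 clk=1 p=1
t13.Δ0 q=1 clk=1 p=1
t13.Δ1 q=1 clk=0 p=1
t14.Δ0 q=1 clk=0 p=1
t14.Δ1 q=1 clk=1 p=1
t14.Δ2 q=0 clk=1 p=1
t14.Δ3 q=0 clk=1 p=0
t15.Δ0 q=0 clk=1 p=0
t15.Δ1 q=0 clk=0 p=0
t16.Δ0 q=0 clk=0 p=0
t16.Δ1 q=0 clk=1 p=0
t16.Δ2 q=1 clk=1 p=0
t16.Δ3 q=1 clk=1 p=1

0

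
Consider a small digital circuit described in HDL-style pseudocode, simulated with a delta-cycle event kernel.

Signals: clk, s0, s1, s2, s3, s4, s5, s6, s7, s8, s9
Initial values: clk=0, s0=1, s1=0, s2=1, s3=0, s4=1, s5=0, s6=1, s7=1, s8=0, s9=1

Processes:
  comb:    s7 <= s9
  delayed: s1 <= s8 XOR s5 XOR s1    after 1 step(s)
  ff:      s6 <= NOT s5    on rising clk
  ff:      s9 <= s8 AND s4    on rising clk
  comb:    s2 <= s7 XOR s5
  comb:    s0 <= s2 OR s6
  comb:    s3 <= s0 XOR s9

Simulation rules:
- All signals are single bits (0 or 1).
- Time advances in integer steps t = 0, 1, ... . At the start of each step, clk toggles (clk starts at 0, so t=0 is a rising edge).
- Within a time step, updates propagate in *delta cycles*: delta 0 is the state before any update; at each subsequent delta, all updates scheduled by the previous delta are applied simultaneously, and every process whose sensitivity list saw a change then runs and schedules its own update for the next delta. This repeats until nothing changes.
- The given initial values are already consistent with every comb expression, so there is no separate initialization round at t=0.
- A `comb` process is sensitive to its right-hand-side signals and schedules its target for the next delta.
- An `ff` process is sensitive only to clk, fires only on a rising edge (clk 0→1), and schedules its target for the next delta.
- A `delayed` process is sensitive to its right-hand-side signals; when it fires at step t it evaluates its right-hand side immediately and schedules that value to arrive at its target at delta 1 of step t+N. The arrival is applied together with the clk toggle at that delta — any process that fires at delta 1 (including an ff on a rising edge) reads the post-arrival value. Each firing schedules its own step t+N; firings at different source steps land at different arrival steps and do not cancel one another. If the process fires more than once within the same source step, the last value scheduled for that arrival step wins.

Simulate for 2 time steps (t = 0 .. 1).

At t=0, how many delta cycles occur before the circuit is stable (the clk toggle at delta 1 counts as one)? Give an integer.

4

t=0 Δ0: s2=1 clk=0 s8=0 s5=0 s1=0 s6=1 s7=1 s9=1 s0=1 s4=1 s3=0
  Δ1: clk:0→1
  Δ2: s9:1→0
  Δ3: s7:1→0, s3:0→1
  Δ4: s2:1→0
  (4Δ to stable)
t=1 Δ0: s2=0 clk=1 s8=0 s5=0 s1=0 s6=1 s7=0 s9=0 s0=1 s4=1 s3=1
  Δ1: clk:1→0
  (1Δ to stable)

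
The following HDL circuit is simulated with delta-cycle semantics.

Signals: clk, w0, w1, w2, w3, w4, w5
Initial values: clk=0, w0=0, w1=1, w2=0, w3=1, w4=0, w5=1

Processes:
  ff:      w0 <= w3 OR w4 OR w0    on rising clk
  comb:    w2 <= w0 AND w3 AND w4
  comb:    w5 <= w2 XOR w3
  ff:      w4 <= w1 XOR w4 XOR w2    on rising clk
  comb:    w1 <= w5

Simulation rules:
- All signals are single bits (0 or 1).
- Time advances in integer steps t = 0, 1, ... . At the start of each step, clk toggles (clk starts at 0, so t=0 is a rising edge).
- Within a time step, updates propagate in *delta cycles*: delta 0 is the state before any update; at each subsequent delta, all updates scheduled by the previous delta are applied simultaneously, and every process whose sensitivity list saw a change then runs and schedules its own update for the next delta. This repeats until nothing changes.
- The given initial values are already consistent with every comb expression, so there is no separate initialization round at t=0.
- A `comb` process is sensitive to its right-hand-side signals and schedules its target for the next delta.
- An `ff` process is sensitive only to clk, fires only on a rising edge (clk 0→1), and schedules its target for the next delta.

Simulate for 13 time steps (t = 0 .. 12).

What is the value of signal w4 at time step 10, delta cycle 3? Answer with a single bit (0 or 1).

0

t=0 Δ0: w5=1 w4=0 w1=1 w2=0 clk=0 w0=0 w3=1
  Δ1: clk:0→1
  Δ2: w4:0→1, w0:0→1
  Δ3: w2:0→1
  Δ4: w5:1→0
  Δ5: w1:1→0
  (5Δ to stable)
t=1 Δ0: w5=0 w4=1 w1=0 w2=1 clk=1 w0=1 w3=1
  Δ1: clk:1→0
  (1Δ to stable)
t=2 Δ0: w5=0 w4=1 w1=0 w2=1 clk=0 w0=1 w3=1
  Δ1: clk:0→1
  Δ2: w4:1→0
  Δ3: w2:1→0
  Δ4: w5:0→1
  Δ5: w1:0→1
  (5Δ to stable)
t=3 Δ0: w5=1 w4=0 w1=1 w2=0 clk=1 w0=1 w3=1
  Δ1: clk:1→0
  (1Δ to stable)
t=4 Δ0: w5=1 w4=0 w1=1 w2=0 clk=0 w0=1 w3=1
  Δ1: clk:0→1
  Δ2: w4:0→1
  Δ3: w2:0→1
  Δ4: w5:1→0
  Δ5: w1:1→0
  (5Δ to stable)
t=5 Δ0: w5=0 w4=1 w1=0 w2=1 clk=1 w0=1 w3=1
  Δ1: clk:1→0
  (1Δ to stable)
t=6 Δ0: w5=0 w4=1 w1=0 w2=1 clk=0 w0=1 w3=1
  Δ1: clk:0→1
  Δ2: w4:1→0
  Δ3: w2:1→0
  Δ4: w5:0→1
  Δ5: w1:0→1
  (5Δ to stable)
t=7 Δ0: w5=1 w4=0 w1=1 w2=0 clk=1 w0=1 w3=1
  Δ1: clk:1→0
  (1Δ to stable)
t=8 Δ0: w5=1 w4=0 w1=1 w2=0 clk=0 w0=1 w3=1
  Δ1: clk:0→1
  Δ2: w4:0→1
  Δ3: w2:0→1
  Δ4: w5:1→0
  Δ5: w1:1→0
  (5Δ to stable)
t=9 Δ0: w5=0 w4=1 w1=0 w2=1 clk=1 w0=1 w3=1
  Δ1: clk:1→0
  (1Δ to stable)
t=10 Δ0: w5=0 w4=1 w1=0 w2=1 clk=0 w0=1 w3=1
  Δ1: clk:0→1
  Δ2: w4:1→0
  Δ3: w2:1→0
  Δ4: w5:0→1
  Δ5: w1:0→1
  (5Δ to stable)
t=11 Δ0: w5=1 w4=0 w1=1 w2=0 clk=1 w0=1 w3=1
  Δ1: clk:1→0
  (1Δ to stable)
t=12 Δ0: w5=1 w4=0 w1=1 w2=0 clk=0 w0=1 w3=1
  Δ1: clk:0→1
  Δ2: w4:0→1
  Δ3: w2:0→1
  Δ4: w5:1→0
  Δ5: w1:1→0
  (5Δ to stable)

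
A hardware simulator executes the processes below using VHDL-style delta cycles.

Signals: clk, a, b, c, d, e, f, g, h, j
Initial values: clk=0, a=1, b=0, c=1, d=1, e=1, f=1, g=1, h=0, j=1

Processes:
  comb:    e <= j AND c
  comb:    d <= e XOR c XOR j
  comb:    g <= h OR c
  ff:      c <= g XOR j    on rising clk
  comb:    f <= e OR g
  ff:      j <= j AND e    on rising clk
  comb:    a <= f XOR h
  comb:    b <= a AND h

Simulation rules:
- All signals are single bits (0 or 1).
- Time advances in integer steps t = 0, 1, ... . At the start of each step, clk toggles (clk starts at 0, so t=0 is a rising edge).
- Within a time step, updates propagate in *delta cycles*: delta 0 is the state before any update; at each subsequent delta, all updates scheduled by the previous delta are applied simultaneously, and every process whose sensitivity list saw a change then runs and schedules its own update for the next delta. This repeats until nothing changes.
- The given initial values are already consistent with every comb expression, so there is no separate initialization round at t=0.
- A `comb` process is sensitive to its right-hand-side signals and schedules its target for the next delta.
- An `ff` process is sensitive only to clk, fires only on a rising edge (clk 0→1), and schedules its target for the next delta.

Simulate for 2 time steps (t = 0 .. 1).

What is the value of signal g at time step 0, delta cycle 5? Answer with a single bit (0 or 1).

[bits: a,j,f,g,clk,d,e,h,b,c]
t=0: Δ0=1111011001 Δ1=1111111001 Δ2=1111111000 Δ3=1110100000 Δ4=1100110000 Δ5=0100110000 | 5Δ
t=1: Δ0=0100110000 Δ1=0100010000 | 1Δ

0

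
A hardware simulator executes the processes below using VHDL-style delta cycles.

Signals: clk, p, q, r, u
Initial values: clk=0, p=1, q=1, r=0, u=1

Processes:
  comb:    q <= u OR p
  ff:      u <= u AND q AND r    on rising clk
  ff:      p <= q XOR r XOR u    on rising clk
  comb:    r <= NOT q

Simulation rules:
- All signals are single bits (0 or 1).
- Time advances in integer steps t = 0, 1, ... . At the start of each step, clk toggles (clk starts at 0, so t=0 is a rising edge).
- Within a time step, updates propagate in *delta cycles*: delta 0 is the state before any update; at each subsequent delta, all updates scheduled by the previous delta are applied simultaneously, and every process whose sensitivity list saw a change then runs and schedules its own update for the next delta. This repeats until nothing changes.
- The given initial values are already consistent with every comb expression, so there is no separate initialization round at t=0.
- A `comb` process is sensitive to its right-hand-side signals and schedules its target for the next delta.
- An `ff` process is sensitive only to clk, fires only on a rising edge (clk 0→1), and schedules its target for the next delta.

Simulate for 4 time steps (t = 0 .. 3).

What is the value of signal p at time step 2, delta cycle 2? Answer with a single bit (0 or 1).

t=0 Δ0: r=0 p=1 u=1 q=1 clk=0
  Δ1: clk:0→1
  Δ2: p:1→0, u:1→0
  Δ3: q:1→0
  Δ4: r:0→1
  (4Δ to stable)
t=1 Δ0: r=1 p=0 u=0 q=0 clk=1
  Δ1: clk:1→0
  (1Δ to stable)
t=2 Δ0: r=1 p=0 u=0 q=0 clk=0
  Δ1: clk:0→1
  Δ2: p:0→1
  Δ3: q:0→1
  Δ4: r:1→0
  (4Δ to stable)
t=3 Δ0: r=0 p=1 u=0 q=1 clk=1
  Δ1: clk:1→0
  (1Δ to stable)

1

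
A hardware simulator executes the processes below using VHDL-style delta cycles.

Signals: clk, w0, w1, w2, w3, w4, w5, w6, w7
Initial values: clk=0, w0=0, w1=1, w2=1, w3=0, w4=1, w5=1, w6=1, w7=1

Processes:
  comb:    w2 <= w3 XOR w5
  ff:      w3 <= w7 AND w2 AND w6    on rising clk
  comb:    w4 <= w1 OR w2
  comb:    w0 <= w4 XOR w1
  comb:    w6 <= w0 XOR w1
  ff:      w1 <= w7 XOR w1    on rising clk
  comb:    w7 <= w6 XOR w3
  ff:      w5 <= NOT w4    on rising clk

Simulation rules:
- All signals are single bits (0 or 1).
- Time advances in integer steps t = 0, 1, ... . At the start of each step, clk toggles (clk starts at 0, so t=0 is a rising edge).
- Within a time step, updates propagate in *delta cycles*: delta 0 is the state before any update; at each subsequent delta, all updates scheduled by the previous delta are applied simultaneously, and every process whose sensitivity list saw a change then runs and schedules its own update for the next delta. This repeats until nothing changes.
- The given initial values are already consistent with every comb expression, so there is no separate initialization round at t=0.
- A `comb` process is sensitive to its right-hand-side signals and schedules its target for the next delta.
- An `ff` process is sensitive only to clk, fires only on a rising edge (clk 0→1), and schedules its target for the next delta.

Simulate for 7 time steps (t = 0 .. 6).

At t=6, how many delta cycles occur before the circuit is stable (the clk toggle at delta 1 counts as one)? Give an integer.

[bits: w6,clk,w3,w0,w7,w4,w5,w1,w2]
t=0: Δ0=100011111 Δ1=110011111 Δ2=111011001 Δ3=011101001 Δ4=111111001 Δ5=111101001 | 5Δ
t=1: Δ0=111101001 Δ1=101101001 | 1Δ
t=2: Δ0=101101001 Δ1=111101001 Δ2=110101001 Δ3=110111000 Δ4=110110000 Δ5=110010000 Δ6=010010000 Δ7=010000000 | 7Δ
t=3: Δ0=010000000 Δ1=000000000 | 1Δ
t=4: Δ0=000000000 Δ1=010000000 Δ2=010000100 Δ3=010000101 Δ4=010001101 Δ5=010101101 Δ6=110101101 Δ7=110111101 | 7Δ
t=5: Δ0=110111101 Δ1=100111101 | 1Δ
t=6: Δ0=100111101 Δ1=110111101 Δ2=111111011 Δ3=011001011 Δ4=111011011 Δ5=111001011 | 5Δ

5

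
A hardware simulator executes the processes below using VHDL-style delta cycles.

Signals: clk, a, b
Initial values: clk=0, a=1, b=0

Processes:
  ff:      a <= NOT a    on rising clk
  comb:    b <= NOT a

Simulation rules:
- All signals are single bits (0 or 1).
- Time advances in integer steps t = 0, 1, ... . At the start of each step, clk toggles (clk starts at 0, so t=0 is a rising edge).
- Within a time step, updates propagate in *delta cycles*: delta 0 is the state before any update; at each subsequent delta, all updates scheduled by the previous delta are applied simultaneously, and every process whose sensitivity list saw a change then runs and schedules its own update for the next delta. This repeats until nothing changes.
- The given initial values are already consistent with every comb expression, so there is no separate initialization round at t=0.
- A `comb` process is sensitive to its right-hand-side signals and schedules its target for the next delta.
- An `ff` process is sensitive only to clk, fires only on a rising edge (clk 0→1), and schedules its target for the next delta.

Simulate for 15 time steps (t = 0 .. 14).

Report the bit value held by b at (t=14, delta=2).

1

t=0 Δ0: b=0 clk=0 a=1
  Δ1: clk:0→1
  Δ2: a:1→0
  Δ3: b:0→1
  (3Δ to stable)
t=1 Δ0: b=1 clk=1 a=0
  Δ1: clk:1→0
  (1Δ to stable)
t=2 Δ0: b=1 clk=0 a=0
  Δ1: clk:0→1
  Δ2: a:0→1
  Δ3: b:1→0
  (3Δ to stable)
t=3 Δ0: b=0 clk=1 a=1
  Δ1: clk:1→0
  (1Δ to stable)
t=4 Δ0: b=0 clk=0 a=1
  Δ1: clk:0→1
  Δ2: a:1→0
  Δ3: b:0→1
  (3Δ to stable)
t=5 Δ0: b=1 clk=1 a=0
  Δ1: clk:1→0
  (1Δ to stable)
t=6 Δ0: b=1 clk=0 a=0
  Δ1: clk:0→1
  Δ2: a:0→1
  Δ3: b:1→0
  (3Δ to stable)
t=7 Δ0: b=0 clk=1 a=1
  Δ1: clk:1→0
  (1Δ to stable)
t=8 Δ0: b=0 clk=0 a=1
  Δ1: clk:0→1
  Δ2: a:1→0
  Δ3: b:0→1
  (3Δ to stable)
t=9 Δ0: b=1 clk=1 a=0
  Δ1: clk:1→0
  (1Δ to stable)
t=10 Δ0: b=1 clk=0 a=0
  Δ1: clk:0→1
  Δ2: a:0→1
  Δ3: b:1→0
  (3Δ to stable)
t=11 Δ0: b=0 clk=1 a=1
  Δ1: clk:1→0
  (1Δ to stable)
t=12 Δ0: b=0 clk=0 a=1
  Δ1: clk:0→1
  Δ2: a:1→0
  Δ3: b:0→1
  (3Δ to stable)
t=13 Δ0: b=1 clk=1 a=0
  Δ1: clk:1→0
  (1Δ to stable)
t=14 Δ0: b=1 clk=0 a=0
  Δ1: clk:0→1
  Δ2: a:0→1
  Δ3: b:1→0
  (3Δ to stable)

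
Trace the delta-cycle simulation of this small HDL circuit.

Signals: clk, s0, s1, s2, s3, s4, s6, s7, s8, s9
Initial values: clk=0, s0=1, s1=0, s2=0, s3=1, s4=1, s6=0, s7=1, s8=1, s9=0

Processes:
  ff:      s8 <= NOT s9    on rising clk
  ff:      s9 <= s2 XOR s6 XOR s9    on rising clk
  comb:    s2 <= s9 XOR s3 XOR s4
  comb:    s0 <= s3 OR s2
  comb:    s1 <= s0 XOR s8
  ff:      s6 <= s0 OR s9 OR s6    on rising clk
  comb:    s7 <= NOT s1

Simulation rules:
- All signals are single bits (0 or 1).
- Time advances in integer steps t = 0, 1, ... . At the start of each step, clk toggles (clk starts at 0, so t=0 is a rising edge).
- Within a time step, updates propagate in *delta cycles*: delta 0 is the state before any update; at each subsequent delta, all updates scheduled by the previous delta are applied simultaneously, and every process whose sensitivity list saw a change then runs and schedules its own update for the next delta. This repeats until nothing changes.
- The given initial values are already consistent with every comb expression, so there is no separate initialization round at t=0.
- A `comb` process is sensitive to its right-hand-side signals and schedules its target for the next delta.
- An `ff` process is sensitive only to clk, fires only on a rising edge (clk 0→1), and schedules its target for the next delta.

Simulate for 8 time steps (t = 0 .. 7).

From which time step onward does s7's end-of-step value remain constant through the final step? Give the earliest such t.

4

t=0 Δ0: clk=0 s9=0 s6=0 s8=1 s3=1 s2=0 s0=1 s4=1 s1=0 s7=1
  Δ1: clk:0→1
  Δ2: s6:0→1
  (2Δ to stable)
t=1 Δ0: clk=1 s9=0 s6=1 s8=1 s3=1 s2=0 s0=1 s4=1 s1=0 s7=1
  Δ1: clk:1→0
  (1Δ to stable)
t=2 Δ0: clk=0 s9=0 s6=1 s8=1 s3=1 s2=0 s0=1 s4=1 s1=0 s7=1
  Δ1: clk:0→1
  Δ2: s9:0→1
  Δ3: s2:0→1
  (3Δ to stable)
t=3 Δ0: clk=1 s9=1 s6=1 s8=1 s3=1 s2=1 s0=1 s4=1 s1=0 s7=1
  Δ1: clk:1→0
  (1Δ to stable)
t=4 Δ0: clk=0 s9=1 s6=1 s8=1 s3=1 s2=1 s0=1 s4=1 s1=0 s7=1
  Δ1: clk:0→1
  Δ2: s8:1→0
  Δ3: s1:0→1
  Δ4: s7:1→0
  (4Δ to stable)
t=5 Δ0: clk=1 s9=1 s6=1 s8=0 s3=1 s2=1 s0=1 s4=1 s1=1 s7=0
  Δ1: clk:1→0
  (1Δ to stable)
t=6 Δ0: clk=0 s9=1 s6=1 s8=0 s3=1 s2=1 s0=1 s4=1 s1=1 s7=0
  Δ1: clk:0→1
  (1Δ to stable)
t=7 Δ0: clk=1 s9=1 s6=1 s8=0 s3=1 s2=1 s0=1 s4=1 s1=1 s7=0
  Δ1: clk:1→0
  (1Δ to stable)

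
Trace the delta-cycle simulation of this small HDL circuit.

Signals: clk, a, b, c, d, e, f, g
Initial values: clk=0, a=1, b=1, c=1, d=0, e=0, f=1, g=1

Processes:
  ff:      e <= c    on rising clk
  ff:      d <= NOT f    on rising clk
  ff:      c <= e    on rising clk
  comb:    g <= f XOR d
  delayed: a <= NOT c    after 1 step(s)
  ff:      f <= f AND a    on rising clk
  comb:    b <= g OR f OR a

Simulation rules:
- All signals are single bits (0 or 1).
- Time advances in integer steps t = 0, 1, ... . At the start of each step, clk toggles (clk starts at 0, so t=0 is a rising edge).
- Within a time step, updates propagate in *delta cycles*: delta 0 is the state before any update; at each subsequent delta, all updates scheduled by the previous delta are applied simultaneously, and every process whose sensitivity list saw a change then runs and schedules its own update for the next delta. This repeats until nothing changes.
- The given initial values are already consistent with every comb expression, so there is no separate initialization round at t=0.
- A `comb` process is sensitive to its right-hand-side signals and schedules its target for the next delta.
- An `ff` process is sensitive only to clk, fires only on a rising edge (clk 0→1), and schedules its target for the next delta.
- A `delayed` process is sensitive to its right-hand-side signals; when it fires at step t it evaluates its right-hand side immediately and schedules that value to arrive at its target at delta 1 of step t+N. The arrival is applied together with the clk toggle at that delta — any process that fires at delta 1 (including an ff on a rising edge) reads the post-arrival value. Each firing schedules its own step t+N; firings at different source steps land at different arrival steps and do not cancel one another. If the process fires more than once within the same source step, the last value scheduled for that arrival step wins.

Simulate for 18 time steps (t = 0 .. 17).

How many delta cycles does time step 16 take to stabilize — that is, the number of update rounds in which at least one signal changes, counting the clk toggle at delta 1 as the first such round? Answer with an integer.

t=0 Δ0: b=1 clk=0 d=0 g=1 a=1 e=0 f=1 c=1
  Δ1: clk:0→1
  Δ2: e:0→1, c:1→0
  (2Δ to stable)
t=1 Δ0: b=1 clk=1 d=0 g=1 a=1 e=1 f=1 c=0
  Δ1: clk:1→0
  (1Δ to stable)
t=2 Δ0: b=1 clk=0 d=0 g=1 a=1 e=1 f=1 c=0
  Δ1: clk:0→1
  Δ2: e:1→0, c:0→1
  (2Δ to stable)
t=3 Δ0: b=1 clk=1 d=0 g=1 a=1 e=0 f=1 c=1
  Δ1: clk:1→0, a:1→0
  (1Δ to stable)
t=4 Δ0: b=1 clk=0 d=0 g=1 a=0 e=0 f=1 c=1
  Δ1: clk:0→1
  Δ2: e:0→1, f:1→0, c:1→0
  Δ3: g:1→0
  Δ4: b:1→0
  (4Δ to stable)
t=5 Δ0: b=0 clk=1 d=0 g=0 a=0 e=1 f=0 c=0
  Δ1: clk:1→0, a:0→1
  Δ2: b:0→1
  (2Δ to stable)
t=6 Δ0: b=1 clk=0 d=0 g=0 a=1 e=1 f=0 c=0
  Δ1: clk:0→1
  Δ2: d:0→1, e:1→0, c:0→1
  Δ3: g:0→1
  (3Δ to stable)
t=7 Δ0: b=1 clk=1 d=1 g=1 a=1 e=0 f=0 c=1
  Δ1: clk:1→0, a:1→0
  (1Δ to stable)
t=8 Δ0: b=1 clk=0 d=1 g=1 a=0 e=0 f=0 c=1
  Δ1: clk:0→1
  Δ2: e:0→1, c:1→0
  (2Δ to stable)
t=9 Δ0: b=1 clk=1 d=1 g=1 a=0 e=1 f=0 c=0
  Δ1: clk:1→0, a:0→1
  (1Δ to stable)
t=10 Δ0: b=1 clk=0 d=1 g=1 a=1 e=1 f=0 c=0
  Δ1: clk:0→1
  Δ2: e:1→0, c:0→1
  (2Δ to stable)
t=11 Δ0: b=1 clk=1 d=1 g=1 a=1 e=0 f=0 c=1
  Δ1: clk:1→0, a:1→0
  (1Δ to stable)
t=12 Δ0: b=1 clk=0 d=1 g=1 a=0 e=0 f=0 c=1
  Δ1: clk:0→1
  Δ2: e:0→1, c:1→0
  (2Δ to stable)
t=13 Δ0: b=1 clk=1 d=1 g=1 a=0 e=1 f=0 c=0
  Δ1: clk:1→0, a:0→1
  (1Δ to stable)
t=14 Δ0: b=1 clk=0 d=1 g=1 a=1 e=1 f=0 c=0
  Δ1: clk:0→1
  Δ2: e:1→0, c:0→1
  (2Δ to stable)
t=15 Δ0: b=1 clk=1 d=1 g=1 a=1 e=0 f=0 c=1
  Δ1: clk:1→0, a:1→0
  (1Δ to stable)
t=16 Δ0: b=1 clk=0 d=1 g=1 a=0 e=0 f=0 c=1
  Δ1: clk:0→1
  Δ2: e:0→1, c:1→0
  (2Δ to stable)
t=17 Δ0: b=1 clk=1 d=1 g=1 a=0 e=1 f=0 c=0
  Δ1: clk:1→0, a:0→1
  (1Δ to stable)

2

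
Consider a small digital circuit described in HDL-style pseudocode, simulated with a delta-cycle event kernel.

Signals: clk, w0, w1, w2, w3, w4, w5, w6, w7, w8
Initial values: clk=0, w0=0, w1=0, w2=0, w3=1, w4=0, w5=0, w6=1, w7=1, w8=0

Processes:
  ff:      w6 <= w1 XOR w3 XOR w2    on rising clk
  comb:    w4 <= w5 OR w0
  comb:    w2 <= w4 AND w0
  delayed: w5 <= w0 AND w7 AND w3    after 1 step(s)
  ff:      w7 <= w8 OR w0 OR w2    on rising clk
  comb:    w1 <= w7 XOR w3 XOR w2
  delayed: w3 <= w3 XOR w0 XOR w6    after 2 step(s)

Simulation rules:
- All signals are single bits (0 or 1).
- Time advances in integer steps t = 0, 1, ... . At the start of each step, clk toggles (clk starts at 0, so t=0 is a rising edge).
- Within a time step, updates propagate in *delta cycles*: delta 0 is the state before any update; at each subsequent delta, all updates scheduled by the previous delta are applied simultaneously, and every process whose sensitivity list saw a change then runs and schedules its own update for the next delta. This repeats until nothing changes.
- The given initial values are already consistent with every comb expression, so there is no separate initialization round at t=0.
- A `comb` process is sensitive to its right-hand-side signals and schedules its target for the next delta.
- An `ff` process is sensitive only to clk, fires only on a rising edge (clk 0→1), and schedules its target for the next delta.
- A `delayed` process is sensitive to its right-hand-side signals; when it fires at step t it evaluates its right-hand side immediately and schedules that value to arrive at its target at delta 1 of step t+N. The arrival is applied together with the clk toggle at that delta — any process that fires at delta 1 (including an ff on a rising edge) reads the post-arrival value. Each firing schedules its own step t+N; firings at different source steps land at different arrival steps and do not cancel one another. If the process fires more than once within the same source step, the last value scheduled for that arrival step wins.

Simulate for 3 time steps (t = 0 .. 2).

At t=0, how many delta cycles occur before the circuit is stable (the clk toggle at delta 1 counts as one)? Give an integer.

3

t=0 Δ0: w6=1 w2=0 w8=0 w4=0 w7=1 w1=0 w0=0 w3=1 clk=0 w5=0
  Δ1: clk:0→1
  Δ2: w7:1→0
  Δ3: w1:0→1
  (3Δ to stable)
t=1 Δ0: w6=1 w2=0 w8=0 w4=0 w7=0 w1=1 w0=0 w3=1 clk=1 w5=0
  Δ1: clk:1→0
  (1Δ to stable)
t=2 Δ0: w6=1 w2=0 w8=0 w4=0 w7=0 w1=1 w0=0 w3=1 clk=0 w5=0
  Δ1: clk:0→1
  Δ2: w6:1→0
  (2Δ to stable)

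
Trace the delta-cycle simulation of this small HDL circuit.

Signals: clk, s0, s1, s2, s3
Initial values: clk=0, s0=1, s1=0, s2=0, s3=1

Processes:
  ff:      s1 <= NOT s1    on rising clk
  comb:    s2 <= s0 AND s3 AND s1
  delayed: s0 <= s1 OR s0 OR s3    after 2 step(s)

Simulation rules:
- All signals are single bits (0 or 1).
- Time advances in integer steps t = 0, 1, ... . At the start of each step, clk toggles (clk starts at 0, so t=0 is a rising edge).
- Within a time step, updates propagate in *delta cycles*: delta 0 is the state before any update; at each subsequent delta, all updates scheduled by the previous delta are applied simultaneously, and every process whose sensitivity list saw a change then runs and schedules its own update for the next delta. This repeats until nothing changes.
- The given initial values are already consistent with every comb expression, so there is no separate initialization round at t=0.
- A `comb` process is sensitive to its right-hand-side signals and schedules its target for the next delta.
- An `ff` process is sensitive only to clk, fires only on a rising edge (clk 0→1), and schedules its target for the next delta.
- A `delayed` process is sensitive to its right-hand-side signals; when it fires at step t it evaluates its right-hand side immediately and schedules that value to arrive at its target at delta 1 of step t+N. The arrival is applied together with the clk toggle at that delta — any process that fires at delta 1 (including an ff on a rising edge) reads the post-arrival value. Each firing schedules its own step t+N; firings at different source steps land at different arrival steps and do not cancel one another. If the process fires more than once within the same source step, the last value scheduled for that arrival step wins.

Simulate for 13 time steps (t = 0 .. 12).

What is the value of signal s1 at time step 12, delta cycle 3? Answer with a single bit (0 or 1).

1

t=0 Δ0: s3=1 clk=0 s2=0 s1=0 s0=1
  Δ1: clk:0→1
  Δ2: s1:0→1
  Δ3: s2:0→1
  (3Δ to stable)
t=1 Δ0: s3=1 clk=1 s2=1 s1=1 s0=1
  Δ1: clk:1→0
  (1Δ to stable)
t=2 Δ0: s3=1 clk=0 s2=1 s1=1 s0=1
  Δ1: clk:0→1
  Δ2: s1:1→0
  Δ3: s2:1→0
  (3Δ to stable)
t=3 Δ0: s3=1 clk=1 s2=0 s1=0 s0=1
  Δ1: clk:1→0
  (1Δ to stable)
t=4 Δ0: s3=1 clk=0 s2=0 s1=0 s0=1
  Δ1: clk:0→1
  Δ2: s1:0→1
  Δ3: s2:0→1
  (3Δ to stable)
t=5 Δ0: s3=1 clk=1 s2=1 s1=1 s0=1
  Δ1: clk:1→0
  (1Δ to stable)
t=6 Δ0: s3=1 clk=0 s2=1 s1=1 s0=1
  Δ1: clk:0→1
  Δ2: s1:1→0
  Δ3: s2:1→0
  (3Δ to stable)
t=7 Δ0: s3=1 clk=1 s2=0 s1=0 s0=1
  Δ1: clk:1→0
  (1Δ to stable)
t=8 Δ0: s3=1 clk=0 s2=0 s1=0 s0=1
  Δ1: clk:0→1
  Δ2: s1:0→1
  Δ3: s2:0→1
  (3Δ to stable)
t=9 Δ0: s3=1 clk=1 s2=1 s1=1 s0=1
  Δ1: clk:1→0
  (1Δ to stable)
t=10 Δ0: s3=1 clk=0 s2=1 s1=1 s0=1
  Δ1: clk:0→1
  Δ2: s1:1→0
  Δ3: s2:1→0
  (3Δ to stable)
t=11 Δ0: s3=1 clk=1 s2=0 s1=0 s0=1
  Δ1: clk:1→0
  (1Δ to stable)
t=12 Δ0: s3=1 clk=0 s2=0 s1=0 s0=1
  Δ1: clk:0→1
  Δ2: s1:0→1
  Δ3: s2:0→1
  (3Δ to stable)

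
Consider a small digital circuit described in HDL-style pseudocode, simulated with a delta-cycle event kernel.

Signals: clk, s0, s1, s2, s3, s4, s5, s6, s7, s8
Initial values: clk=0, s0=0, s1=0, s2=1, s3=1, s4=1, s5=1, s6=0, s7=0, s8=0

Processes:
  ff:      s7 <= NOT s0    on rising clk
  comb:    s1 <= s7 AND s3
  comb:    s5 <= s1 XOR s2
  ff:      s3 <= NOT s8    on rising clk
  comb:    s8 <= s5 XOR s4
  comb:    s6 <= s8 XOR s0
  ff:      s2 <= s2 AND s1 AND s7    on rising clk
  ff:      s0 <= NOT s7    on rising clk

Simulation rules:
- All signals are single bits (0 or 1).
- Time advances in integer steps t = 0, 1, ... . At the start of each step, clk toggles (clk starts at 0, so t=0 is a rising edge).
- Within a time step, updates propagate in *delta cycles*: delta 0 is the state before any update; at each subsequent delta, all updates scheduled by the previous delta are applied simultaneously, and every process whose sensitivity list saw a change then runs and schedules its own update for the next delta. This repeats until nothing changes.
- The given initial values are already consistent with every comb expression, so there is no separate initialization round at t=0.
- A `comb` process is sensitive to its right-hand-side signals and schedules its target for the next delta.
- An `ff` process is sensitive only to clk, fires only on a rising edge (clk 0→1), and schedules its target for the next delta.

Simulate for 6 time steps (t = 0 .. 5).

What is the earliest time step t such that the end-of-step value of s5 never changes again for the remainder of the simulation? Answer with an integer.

2

t0.Δ0 s8=0 s3=1 s4=1 s0=0 s1=0 s2=1 clk=0 s6=0 s5=1 s7=0
t0.Δ1 s8=0 s3=1 s4=1 s0=0 s1=0 s2=1 clk=1 s6=0 s5=1 s7=0
t0.Δ2 s8=0 s3=1 s4=1 s0=1 s1=0 s2=0 clk=1 s6=0 s5=1 s7=1
t0.Δ3 s8=0 s3=1 s4=1 s0=1 s1=1 s2=0 clk=1 s6=1 s5=0 s7=1
t0.Δ4 s8=1 s3=1 s4=1 s0=1 s1=1 s2=0 clk=1 s6=1 s5=1 s7=1
t0.Δ5 s8=0 s3=1 s4=1 s0=1 s1=1 s2=0 clk=1 s6=0 s5=1 s7=1
t0.Δ6 s8=0 s3=1 s4=1 s0=1 s1=1 s2=0 clk=1 s6=1 s5=1 s7=1
t1.Δ0 s8=0 s3=1 s4=1 s0=1 s1=1 s2=0 clk=1 s6=1 s5=1 s7=1
t1.Δ1 s8=0 s3=1 s4=1 s0=1 s1=1 s2=0 clk=0 s6=1 s5=1 s7=1
t2.Δ0 s8=0 s3=1 s4=1 s0=1 s1=1 s2=0 clk=0 s6=1 s5=1 s7=1
t2.Δ1 s8=0 s3=1 s4=1 s0=1 s1=1 s2=0 clk=1 s6=1 s5=1 s7=1
t2.Δ2 s8=0 s3=1 s4=1 s0=0 s1=1 s2=0 clk=1 s6=1 s5=1 s7=0
t2.Δ3 s8=0 s3=1 s4=1 s0=0 s1=0 s2=0 clk=1 s6=0 s5=1 s7=0
t2.Δ4 s8=0 s3=1 s4=1 s0=0 s1=0 s2=0 clk=1 s6=0 s5=0 s7=0
t2.Δ5 s8=1 s3=1 s4=1 s0=0 s1=0 s2=0 clk=1 s6=0 s5=0 s7=0
t2.Δ6 s8=1 s3=1 s4=1 s0=0 s1=0 s2=0 clk=1 s6=1 s5=0 s7=0
t3.Δ0 s8=1 s3=1 s4=1 s0=0 s1=0 s2=0 clk=1 s6=1 s5=0 s7=0
t3.Δ1 s8=1 s3=1 s4=1 s0=0 s1=0 s2=0 clk=0 s6=1 s5=0 s7=0
t4.Δ0 s8=1 s3=1 s4=1 s0=0 s1=0 s2=0 clk=0 s6=1 s5=0 s7=0
t4.Δ1 s8=1 s3=1 s4=1 s0=0 s1=0 s2=0 clk=1 s6=1 s5=0 s7=0
t4.Δ2 s8=1 s3=0 s4=1 s0=1 s1=0 s2=0 clk=1 s6=1 s5=0 s7=1
t4.Δ3 s8=1 s3=0 s4=1 s0=1 s1=0 s2=0 clk=1 s6=0 s5=0 s7=1
t5.Δ0 s8=1 s3=0 s4=1 s0=1 s1=0 s2=0 clk=1 s6=0 s5=0 s7=1
t5.Δ1 s8=1 s3=0 s4=1 s0=1 s1=0 s2=0 clk=0 s6=0 s5=0 s7=1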